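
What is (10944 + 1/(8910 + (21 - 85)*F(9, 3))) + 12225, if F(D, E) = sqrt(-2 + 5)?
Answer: 306509699523/13229302 + 16*sqrt(3)/19843953 ≈ 23169.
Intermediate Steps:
F(D, E) = sqrt(3)
(10944 + 1/(8910 + (21 - 85)*F(9, 3))) + 12225 = (10944 + 1/(8910 + (21 - 85)*sqrt(3))) + 12225 = (10944 + 1/(8910 - 64*sqrt(3))) + 12225 = 23169 + 1/(8910 - 64*sqrt(3))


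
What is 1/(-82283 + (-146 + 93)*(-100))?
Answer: -1/76983 ≈ -1.2990e-5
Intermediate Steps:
1/(-82283 + (-146 + 93)*(-100)) = 1/(-82283 - 53*(-100)) = 1/(-82283 + 5300) = 1/(-76983) = -1/76983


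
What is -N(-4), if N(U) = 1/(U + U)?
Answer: 1/8 ≈ 0.12500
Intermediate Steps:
N(U) = 1/(2*U)
-N(-4) = -1/(2*(-4)) = -(-1)/(2*4) = -1*(-1/8) = 1/8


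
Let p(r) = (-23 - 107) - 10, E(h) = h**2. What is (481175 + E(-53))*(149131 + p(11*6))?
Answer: 72109260144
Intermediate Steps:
p(r) = -140 (p(r) = -130 - 10 = -140)
(481175 + E(-53))*(149131 + p(11*6)) = (481175 + (-53)**2)*(149131 - 140) = (481175 + 2809)*148991 = 483984*148991 = 72109260144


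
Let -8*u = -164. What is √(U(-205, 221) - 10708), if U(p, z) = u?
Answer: 15*I*√190/2 ≈ 103.38*I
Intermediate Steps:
u = 41/2 (u = -⅛*(-164) = 41/2 ≈ 20.500)
U(p, z) = 41/2
√(U(-205, 221) - 10708) = √(41/2 - 10708) = √(-21375/2) = 15*I*√190/2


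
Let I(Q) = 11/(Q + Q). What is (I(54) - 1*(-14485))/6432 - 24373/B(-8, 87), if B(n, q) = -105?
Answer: 5698370581/24312960 ≈ 234.38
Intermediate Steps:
I(Q) = 11/(2*Q)
(I(54) - 1*(-14485))/6432 - 24373/B(-8, 87) = ((11/2)/54 - 1*(-14485))/6432 - 24373/(-105) = ((11/2)*(1/54) + 14485)*(1/6432) - 24373*(-1/105) = (11/108 + 14485)*(1/6432) + 24373/105 = (1564391/108)*(1/6432) + 24373/105 = 1564391/694656 + 24373/105 = 5698370581/24312960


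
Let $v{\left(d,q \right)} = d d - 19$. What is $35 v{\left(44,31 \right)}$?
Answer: $67095$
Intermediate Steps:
$v{\left(d,q \right)} = -19 + d^{2}$ ($v{\left(d,q \right)} = d^{2} - 19 = -19 + d^{2}$)
$35 v{\left(44,31 \right)} = 35 \left(-19 + 44^{2}\right) = 35 \left(-19 + 1936\right) = 35 \cdot 1917 = 67095$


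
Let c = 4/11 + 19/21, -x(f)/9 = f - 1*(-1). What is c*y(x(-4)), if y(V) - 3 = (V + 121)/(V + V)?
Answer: 45415/6237 ≈ 7.2815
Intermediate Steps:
x(f) = -9 - 9*f (x(f) = -9*(f - 1*(-1)) = -9*(f + 1) = -9*(1 + f) = -9 - 9*f)
y(V) = 3 + (121 + V)/(2*V) (y(V) = 3 + (V + 121)/(V + V) = 3 + (121 + V)/((2*V)) = 3 + (121 + V)*(1/(2*V)) = 3 + (121 + V)/(2*V))
c = 293/231 (c = 4*(1/11) + 19*(1/21) = 4/11 + 19/21 = 293/231 ≈ 1.2684)
c*y(x(-4)) = 293*((121 + 7*(-9 - 9*(-4)))/(2*(-9 - 9*(-4))))/231 = 293*((121 + 7*(-9 + 36))/(2*(-9 + 36)))/231 = 293*((½)*(121 + 7*27)/27)/231 = 293*((½)*(1/27)*(121 + 189))/231 = 293*((½)*(1/27)*310)/231 = (293/231)*(155/27) = 45415/6237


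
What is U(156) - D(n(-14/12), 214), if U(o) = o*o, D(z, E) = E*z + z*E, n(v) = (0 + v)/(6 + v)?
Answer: 708740/29 ≈ 24439.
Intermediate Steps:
n(v) = v/(6 + v)
D(z, E) = 2*E*z (D(z, E) = E*z + E*z = 2*E*z)
U(o) = o²
U(156) - D(n(-14/12), 214) = 156² - 2*214*(-14/12)/(6 - 14/12) = 24336 - 2*214*(-14*1/12)/(6 - 14*1/12) = 24336 - 2*214*(-7/(6*(6 - 7/6))) = 24336 - 2*214*(-7/(6*29/6)) = 24336 - 2*214*(-7/6*6/29) = 24336 - 2*214*(-7)/29 = 24336 - 1*(-2996/29) = 24336 + 2996/29 = 708740/29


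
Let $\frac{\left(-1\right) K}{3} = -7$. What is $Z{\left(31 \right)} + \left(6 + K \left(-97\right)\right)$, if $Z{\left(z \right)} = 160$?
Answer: $-1871$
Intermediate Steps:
$K = 21$ ($K = \left(-3\right) \left(-7\right) = 21$)
$Z{\left(31 \right)} + \left(6 + K \left(-97\right)\right) = 160 + \left(6 + 21 \left(-97\right)\right) = 160 + \left(6 - 2037\right) = 160 - 2031 = -1871$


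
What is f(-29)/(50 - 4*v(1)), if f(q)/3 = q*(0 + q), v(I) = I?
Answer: 2523/46 ≈ 54.848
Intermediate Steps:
f(q) = 3*q² (f(q) = 3*(q*(0 + q)) = 3*(q*q) = 3*q²)
f(-29)/(50 - 4*v(1)) = (3*(-29)²)/(50 - 4*1) = (3*841)/(50 - 4) = 2523/46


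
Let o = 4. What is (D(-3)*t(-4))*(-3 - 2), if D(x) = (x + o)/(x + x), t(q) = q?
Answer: -10/3 ≈ -3.3333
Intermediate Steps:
D(x) = (4 + x)/(2*x) (D(x) = (x + 4)/(x + x) = (4 + x)/((2*x)) = (4 + x)*(1/(2*x)) = (4 + x)/(2*x))
(D(-3)*t(-4))*(-3 - 2) = (((½)*(4 - 3)/(-3))*(-4))*(-3 - 2) = (((½)*(-⅓)*1)*(-4))*(-5) = -⅙*(-4)*(-5) = (⅔)*(-5) = -10/3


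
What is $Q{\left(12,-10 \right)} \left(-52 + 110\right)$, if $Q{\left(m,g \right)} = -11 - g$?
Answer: $-58$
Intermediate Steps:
$Q{\left(12,-10 \right)} \left(-52 + 110\right) = \left(-11 - -10\right) \left(-52 + 110\right) = \left(-11 + 10\right) 58 = \left(-1\right) 58 = -58$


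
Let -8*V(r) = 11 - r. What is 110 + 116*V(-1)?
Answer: -64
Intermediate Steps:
V(r) = -11/8 + r/8 (V(r) = -(11 - r)/8 = -11/8 + r/8)
110 + 116*V(-1) = 110 + 116*(-11/8 + (1/8)*(-1)) = 110 + 116*(-11/8 - 1/8) = 110 + 116*(-3/2) = 110 - 174 = -64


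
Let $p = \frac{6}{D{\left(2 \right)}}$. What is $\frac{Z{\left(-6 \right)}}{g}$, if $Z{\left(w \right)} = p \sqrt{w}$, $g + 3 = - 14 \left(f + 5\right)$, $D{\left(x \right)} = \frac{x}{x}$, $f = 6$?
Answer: $- \frac{6 i \sqrt{6}}{157} \approx - 0.093611 i$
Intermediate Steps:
$D{\left(x \right)} = 1$
$g = -157$ ($g = -3 - 14 \left(6 + 5\right) = -3 - 154 = -157$)
$p = 6$ ($p = \frac{6}{1} = 6 \cdot 1 = 6$)
$Z{\left(w \right)} = 6 \sqrt{w}$
$\frac{Z{\left(-6 \right)}}{g} = \frac{6 \sqrt{-6}}{-157} = 6 i \sqrt{6} \left(- \frac{1}{157}\right) = - \frac{6 i \sqrt{6}}{157}$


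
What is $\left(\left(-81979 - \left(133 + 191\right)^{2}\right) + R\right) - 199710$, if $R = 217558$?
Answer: $-169107$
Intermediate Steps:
$\left(\left(-81979 - \left(133 + 191\right)^{2}\right) + R\right) - 199710 = \left(\left(-81979 - \left(133 + 191\right)^{2}\right) + 217558\right) - 199710 = \left(\left(-81979 - 324^{2}\right) + 217558\right) - 199710 = \left(\left(-81979 - 104976\right) + 217558\right) - 199710 = \left(-186955 + 217558\right) - 199710 = 30603 - 199710 = -169107$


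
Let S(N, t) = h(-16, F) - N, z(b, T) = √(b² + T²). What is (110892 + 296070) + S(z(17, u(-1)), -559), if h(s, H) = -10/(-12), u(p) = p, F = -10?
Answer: 2441777/6 - √290 ≈ 4.0695e+5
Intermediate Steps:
h(s, H) = ⅚ (h(s, H) = -10*(-1/12) = ⅚)
z(b, T) = √(T² + b²)
S(N, t) = ⅚ - N
(110892 + 296070) + S(z(17, u(-1)), -559) = (110892 + 296070) + (⅚ - √((-1)² + 17²)) = 406962 + (⅚ - √(1 + 289)) = 406962 + (⅚ - √290) = 2441777/6 - √290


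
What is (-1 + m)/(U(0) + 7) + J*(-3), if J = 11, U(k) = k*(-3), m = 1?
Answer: -33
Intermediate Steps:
U(k) = -3*k
(-1 + m)/(U(0) + 7) + J*(-3) = (-1 + 1)/(-3*0 + 7) + 11*(-3) = 0/(0 + 7) - 33 = 0/7 - 33 = 0*(⅐) - 33 = 0 - 33 = -33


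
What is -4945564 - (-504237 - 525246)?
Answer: -3916081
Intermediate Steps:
-4945564 - (-504237 - 525246) = -4945564 - 1*(-1029483) = -4945564 + 1029483 = -3916081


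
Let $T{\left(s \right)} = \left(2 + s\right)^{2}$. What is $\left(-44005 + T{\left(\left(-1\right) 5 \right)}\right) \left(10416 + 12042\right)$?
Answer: $-988062168$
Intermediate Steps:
$\left(-44005 + T{\left(\left(-1\right) 5 \right)}\right) \left(10416 + 12042\right) = \left(-44005 + \left(2 - 5\right)^{2}\right) \left(10416 + 12042\right) = \left(-44005 + \left(2 - 5\right)^{2}\right) 22458 = \left(-44005 + \left(-3\right)^{2}\right) 22458 = \left(-44005 + 9\right) 22458 = \left(-43996\right) 22458 = -988062168$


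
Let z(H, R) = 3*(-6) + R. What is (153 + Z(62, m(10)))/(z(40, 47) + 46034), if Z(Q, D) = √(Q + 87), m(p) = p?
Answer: 153/46063 + √149/46063 ≈ 0.0035865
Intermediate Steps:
z(H, R) = -18 + R
Z(Q, D) = √(87 + Q)
(153 + Z(62, m(10)))/(z(40, 47) + 46034) = (153 + √(87 + 62))/((-18 + 47) + 46034) = (153 + √149)/(29 + 46034) = (153 + √149)/46063 = (153 + √149)*(1/46063) = 153/46063 + √149/46063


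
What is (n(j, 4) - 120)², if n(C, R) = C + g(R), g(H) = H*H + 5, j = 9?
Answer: 8100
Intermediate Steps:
g(H) = 5 + H² (g(H) = H² + 5 = 5 + H²)
n(C, R) = 5 + C + R² (n(C, R) = C + (5 + R²) = 5 + C + R²)
(n(j, 4) - 120)² = ((5 + 9 + 4²) - 120)² = ((5 + 9 + 16) - 120)² = (30 - 120)² = (-90)² = 8100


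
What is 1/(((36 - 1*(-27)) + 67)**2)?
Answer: 1/16900 ≈ 5.9172e-5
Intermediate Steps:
1/(((36 - 1*(-27)) + 67)**2) = 1/(((36 + 27) + 67)**2) = 1/((63 + 67)**2) = 1/(130**2) = 1/16900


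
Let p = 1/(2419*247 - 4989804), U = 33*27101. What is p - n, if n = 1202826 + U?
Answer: -9211374544450/4392311 ≈ -2.0972e+6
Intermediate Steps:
U = 894333
n = 2097159 (n = 1202826 + 894333 = 2097159)
p = -1/4392311 (p = 1/(597493 - 4989804) = 1/(-4392311) = -1/4392311 ≈ -2.2767e-7)
p - n = -1/4392311 - 1*2097159 = -1/4392311 - 2097159 = -9211374544450/4392311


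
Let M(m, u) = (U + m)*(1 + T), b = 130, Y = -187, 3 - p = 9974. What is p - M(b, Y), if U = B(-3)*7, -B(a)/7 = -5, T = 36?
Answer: -23846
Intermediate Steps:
p = -9971 (p = 3 - 1*9974 = 3 - 9974 = -9971)
B(a) = 35 (B(a) = -7*(-5) = 35)
U = 245 (U = 35*7 = 245)
M(m, u) = 9065 + 37*m (M(m, u) = (245 + m)*(1 + 36) = (245 + m)*37 = 9065 + 37*m)
p - M(b, Y) = -9971 - (9065 + 37*130) = -9971 - (9065 + 4810) = -9971 - 1*13875 = -9971 - 13875 = -23846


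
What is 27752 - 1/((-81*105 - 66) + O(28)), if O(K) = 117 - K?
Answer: 235392465/8482 ≈ 27752.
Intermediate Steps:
27752 - 1/((-81*105 - 66) + O(28)) = 27752 - 1/((-81*105 - 66) + (117 - 1*28)) = 27752 - 1/((-8505 - 66) + (117 - 28)) = 27752 - 1/(-8571 + 89) = 27752 - 1/(-8482) = 27752 - 1*(-1/8482) = 27752 + 1/8482 = 235392465/8482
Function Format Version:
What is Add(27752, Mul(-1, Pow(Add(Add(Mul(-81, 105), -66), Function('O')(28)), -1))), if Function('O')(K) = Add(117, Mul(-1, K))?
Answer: Rational(235392465, 8482) ≈ 27752.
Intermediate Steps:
Add(27752, Mul(-1, Pow(Add(Add(Mul(-81, 105), -66), Function('O')(28)), -1))) = Add(27752, Mul(-1, Pow(Add(Add(Mul(-81, 105), -66), Add(117, Mul(-1, 28))), -1))) = Add(27752, Mul(-1, Pow(Add(Add(-8505, -66), Add(117, -28)), -1))) = Add(27752, Mul(-1, Pow(Add(-8571, 89), -1))) = Add(27752, Mul(-1, Pow(-8482, -1))) = Add(27752, Mul(-1, Rational(-1, 8482))) = Add(27752, Rational(1, 8482)) = Rational(235392465, 8482)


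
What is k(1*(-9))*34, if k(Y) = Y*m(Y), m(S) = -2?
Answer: 612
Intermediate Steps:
k(Y) = -2*Y (k(Y) = Y*(-2) = -2*Y)
k(1*(-9))*34 = -2*(-9)*34 = 18*34 = 612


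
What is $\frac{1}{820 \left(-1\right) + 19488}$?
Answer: $\frac{1}{18668} \approx 5.3568 \cdot 10^{-5}$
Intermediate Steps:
$\frac{1}{820 \left(-1\right) + 19488} = \frac{1}{-820 + 19488} = \frac{1}{18668}$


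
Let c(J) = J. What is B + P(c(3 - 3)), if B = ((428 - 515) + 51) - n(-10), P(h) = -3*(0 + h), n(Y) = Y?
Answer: -26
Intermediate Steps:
P(h) = -3*h
B = -26 (B = ((428 - 515) + 51) - 1*(-10) = (-87 + 51) + 10 = -36 + 10 = -26)
B + P(c(3 - 3)) = -26 - 3*(3 - 3) = -26 - 3*0 = -26 + 0 = -26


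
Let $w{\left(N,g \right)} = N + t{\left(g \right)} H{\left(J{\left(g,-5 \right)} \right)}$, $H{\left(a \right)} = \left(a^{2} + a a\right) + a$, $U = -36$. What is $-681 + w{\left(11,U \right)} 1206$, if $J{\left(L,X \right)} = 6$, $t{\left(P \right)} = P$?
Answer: $-3373863$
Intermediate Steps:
$H{\left(a \right)} = a + 2 a^{2}$ ($H{\left(a \right)} = \left(a^{2} + a^{2}\right) + a = 2 a^{2} + a = a + 2 a^{2}$)
$w{\left(N,g \right)} = N + 78 g$ ($w{\left(N,g \right)} = N + g 6 \left(1 + 2 \cdot 6\right) = N + g 6 \left(1 + 12\right) = N + g 6 \cdot 13 = N + g 78 = N + 78 g$)
$-681 + w{\left(11,U \right)} 1206 = -681 + \left(11 + 78 \left(-36\right)\right) 1206 = -681 + \left(11 - 2808\right) 1206 = -681 - 3373182 = -3373863$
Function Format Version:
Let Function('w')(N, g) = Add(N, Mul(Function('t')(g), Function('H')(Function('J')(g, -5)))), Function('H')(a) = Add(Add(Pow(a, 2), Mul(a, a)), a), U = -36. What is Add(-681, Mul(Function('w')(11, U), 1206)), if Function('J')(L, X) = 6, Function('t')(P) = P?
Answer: -3373863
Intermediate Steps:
Function('H')(a) = Add(a, Mul(2, Pow(a, 2))) (Function('H')(a) = Add(Add(Pow(a, 2), Pow(a, 2)), a) = Add(Mul(2, Pow(a, 2)), a) = Add(a, Mul(2, Pow(a, 2))))
Function('w')(N, g) = Add(N, Mul(78, g)) (Function('w')(N, g) = Add(N, Mul(g, Mul(6, Add(1, Mul(2, 6))))) = Add(N, Mul(g, Mul(6, Add(1, 12)))) = Add(N, Mul(g, Mul(6, 13))) = Add(N, Mul(g, 78)) = Add(N, Mul(78, g)))
Add(-681, Mul(Function('w')(11, U), 1206)) = Add(-681, Mul(Add(11, Mul(78, -36)), 1206)) = Add(-681, Mul(Add(11, -2808), 1206)) = Add(-681, Mul(-2797, 1206)) = Add(-681, -3373182) = -3373863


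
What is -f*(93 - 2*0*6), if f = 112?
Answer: -10416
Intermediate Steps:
-f*(93 - 2*0*6) = -112*(93 - 2*0*6) = -112*(93 + 0*6) = -112*(93 + 0) = -112*93 = -1*10416 = -10416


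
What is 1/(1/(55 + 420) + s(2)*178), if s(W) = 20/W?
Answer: 475/845501 ≈ 0.00056180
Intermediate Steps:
1/(1/(55 + 420) + s(2)*178) = 1/(1/(55 + 420) + (20/2)*178) = 1/(1/475 + (20*(1/2))*178) = 1/(1/475 + 10*178) = 1/(1/475 + 1780) = 1/(845501/475) = 475/845501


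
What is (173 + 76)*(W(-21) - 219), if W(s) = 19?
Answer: -49800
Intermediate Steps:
(173 + 76)*(W(-21) - 219) = (173 + 76)*(19 - 219) = 249*(-200) = -49800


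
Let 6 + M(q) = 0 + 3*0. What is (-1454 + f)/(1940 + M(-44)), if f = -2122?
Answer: -1788/967 ≈ -1.8490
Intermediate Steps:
M(q) = -6 (M(q) = -6 + (0 + 3*0) = -6 + (0 + 0) = -6 + 0 = -6)
(-1454 + f)/(1940 + M(-44)) = (-1454 - 2122)/(1940 - 6) = -3576/1934 = -3576*1/1934 = -1788/967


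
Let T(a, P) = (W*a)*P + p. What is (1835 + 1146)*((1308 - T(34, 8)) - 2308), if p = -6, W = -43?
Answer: 31902662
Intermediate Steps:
T(a, P) = -6 - 43*P*a (T(a, P) = (-43*a)*P - 6 = -43*P*a - 6 = -6 - 43*P*a)
(1835 + 1146)*((1308 - T(34, 8)) - 2308) = (1835 + 1146)*((1308 - (-6 - 43*8*34)) - 2308) = 2981*((1308 - (-6 - 11696)) - 2308) = 2981*((1308 - 1*(-11702)) - 2308) = 2981*((1308 + 11702) - 2308) = 2981*(13010 - 2308) = 2981*10702 = 31902662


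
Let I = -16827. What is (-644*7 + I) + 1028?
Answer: -20307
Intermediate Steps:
(-644*7 + I) + 1028 = (-644*7 - 16827) + 1028 = (-4508 - 16827) + 1028 = -21335 + 1028 = -20307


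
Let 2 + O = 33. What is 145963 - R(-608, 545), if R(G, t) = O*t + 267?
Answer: 128801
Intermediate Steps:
O = 31 (O = -2 + 33 = 31)
R(G, t) = 267 + 31*t (R(G, t) = 31*t + 267 = 267 + 31*t)
145963 - R(-608, 545) = 145963 - (267 + 31*545) = 145963 - (267 + 16895) = 145963 - 1*17162 = 145963 - 17162 = 128801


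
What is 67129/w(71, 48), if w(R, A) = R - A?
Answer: 67129/23 ≈ 2918.7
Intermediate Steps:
67129/w(71, 48) = 67129/(71 - 1*48) = 67129/(71 - 48) = 67129/23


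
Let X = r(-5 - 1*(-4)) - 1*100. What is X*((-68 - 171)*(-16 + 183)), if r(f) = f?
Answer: 4031213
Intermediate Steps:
X = -101 (X = (-5 - 1*(-4)) - 1*100 = (-5 + 4) - 100 = -1 - 100 = -101)
X*((-68 - 171)*(-16 + 183)) = -101*(-68 - 171)*(-16 + 183) = -(-24139)*167 = -101*(-39913) = 4031213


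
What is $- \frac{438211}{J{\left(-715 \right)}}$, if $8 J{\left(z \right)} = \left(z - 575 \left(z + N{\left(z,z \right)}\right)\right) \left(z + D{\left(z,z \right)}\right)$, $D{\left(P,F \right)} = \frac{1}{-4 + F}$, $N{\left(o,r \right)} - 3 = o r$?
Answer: $- \frac{630147418}{37726932397335} \approx -1.6703 \cdot 10^{-5}$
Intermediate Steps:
$N{\left(o,r \right)} = 3 + o r$
$J{\left(z \right)} = \frac{\left(z + \frac{1}{-4 + z}\right) \left(-1725 - 575 z^{2} - 574 z\right)}{8}$ ($J{\left(z \right)} = \frac{\left(z - 575 \left(z + \left(3 + z z\right)\right)\right) \left(z + \frac{1}{-4 + z}\right)}{8} = \frac{\left(z - 575 \left(z + \left(3 + z^{2}\right)\right)\right) \left(z + \frac{1}{-4 + z}\right)}{8} = \frac{\left(z - 575 \left(3 + z + z^{2}\right)\right) \left(z + \frac{1}{-4 + z}\right)}{8} = \frac{\left(z - \left(1725 + 575 z + 575 z^{2}\right)\right) \left(z + \frac{1}{-4 + z}\right)}{8} = \frac{\left(-1725 - 575 z^{2} - 574 z\right) \left(z + \frac{1}{-4 + z}\right)}{8} = \frac{\left(z + \frac{1}{-4 + z}\right) \left(-1725 - 575 z^{2} - 574 z\right)}{8}$)
$- \frac{438211}{J{\left(-715 \right)}} = - \frac{438211}{\frac{1}{8} \frac{1}{-4 - 715} \left(-1725 - 575 \left(-715\right)^{4} - 4 \left(-715\right)^{2} + 1726 \left(-715\right)^{3} + 6326 \left(-715\right)\right)} = - \frac{438211}{\frac{1}{8} \frac{1}{-719} \left(-1725 - 150276825359375 - 2044900 + 1726 \left(-365525875\right) - 4523090\right)} = - \frac{438211}{\frac{1}{8} \left(- \frac{1}{719}\right) \left(-1725 - 150276825359375 - 2044900 - 630897660250 - 4523090\right)} = - \frac{438211}{\frac{1}{8} \left(- \frac{1}{719}\right) \left(-150907729589340\right)} = - \frac{438211}{\frac{37726932397335}{1438}} = \left(-438211\right) \frac{1438}{37726932397335} = - \frac{630147418}{37726932397335}$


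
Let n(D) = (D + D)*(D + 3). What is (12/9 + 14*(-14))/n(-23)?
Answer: -73/345 ≈ -0.21159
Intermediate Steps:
n(D) = 2*D*(3 + D) (n(D) = (2*D)*(3 + D) = 2*D*(3 + D))
(12/9 + 14*(-14))/n(-23) = (12/9 + 14*(-14))/((2*(-23)*(3 - 23))) = (12*(⅑) - 196)/((2*(-23)*(-20))) = (4/3 - 196)/920 = -584/3*1/920 = -73/345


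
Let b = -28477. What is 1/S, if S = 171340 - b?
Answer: 1/199817 ≈ 5.0046e-6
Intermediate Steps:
S = 199817 (S = 171340 - 1*(-28477) = 171340 + 28477 = 199817)
1/S = 1/199817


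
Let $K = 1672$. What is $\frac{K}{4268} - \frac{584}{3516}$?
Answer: $\frac{19240}{85263} \approx 0.22565$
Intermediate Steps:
$\frac{K}{4268} - \frac{584}{3516} = \frac{1672}{4268} - \frac{584}{3516} = 1672 \cdot \frac{1}{4268} - \frac{146}{879} = \frac{38}{97} - \frac{146}{879} = \frac{19240}{85263}$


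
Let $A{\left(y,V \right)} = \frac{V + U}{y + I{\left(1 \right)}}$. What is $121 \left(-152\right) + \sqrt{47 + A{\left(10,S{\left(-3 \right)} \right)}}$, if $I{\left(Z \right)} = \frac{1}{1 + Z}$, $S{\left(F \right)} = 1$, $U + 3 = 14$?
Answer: $-18392 + \frac{\sqrt{2359}}{7} \approx -18385.0$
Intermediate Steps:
$U = 11$ ($U = -3 + 14 = 11$)
$A{\left(y,V \right)} = \frac{11 + V}{\frac{1}{2} + y}$ ($A{\left(y,V \right)} = \frac{V + 11}{y + \frac{1}{1 + 1}} = \frac{11 + V}{y + \frac{1}{2}} = \frac{11 + V}{\frac{1}{2} + y}$)
$121 \left(-152\right) + \sqrt{47 + A{\left(10,S{\left(-3 \right)} \right)}} = 121 \left(-152\right) + \sqrt{47 + \frac{2 \left(11 + 1\right)}{1 + 2 \cdot 10}} = -18392 + \sqrt{47 + 2 \frac{1}{1 + 20} \cdot 12} = -18392 + \sqrt{47 + 2 \cdot \frac{1}{21} \cdot 12} = -18392 + \sqrt{47 + \frac{8}{7}} = -18392 + \sqrt{\frac{337}{7}} = -18392 + \frac{\sqrt{2359}}{7}$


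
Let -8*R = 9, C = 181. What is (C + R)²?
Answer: 2070721/64 ≈ 32355.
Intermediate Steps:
R = -9/8 (R = -⅛*9 = -9/8 ≈ -1.1250)
(C + R)² = (181 - 9/8)² = (1439/8)² = 2070721/64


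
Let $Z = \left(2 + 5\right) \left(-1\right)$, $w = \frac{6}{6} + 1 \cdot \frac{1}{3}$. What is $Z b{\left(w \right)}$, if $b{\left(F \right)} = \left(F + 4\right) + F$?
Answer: $- \frac{140}{3} \approx -46.667$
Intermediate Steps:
$w = \frac{4}{3}$ ($w = 6 \cdot \frac{1}{6} + 1 \cdot \frac{1}{3} = 1 + \frac{1}{3} = \frac{4}{3} \approx 1.3333$)
$Z = -7$ ($Z = 7 \left(-1\right) = -7$)
$b{\left(F \right)} = 4 + 2 F$ ($b{\left(F \right)} = \left(4 + F\right) + F = 4 + 2 F$)
$Z b{\left(w \right)} = - 7 \left(4 + 2 \cdot \frac{4}{3}\right) = - 7 \left(4 + \frac{8}{3}\right) = \left(-7\right) \frac{20}{3} = - \frac{140}{3}$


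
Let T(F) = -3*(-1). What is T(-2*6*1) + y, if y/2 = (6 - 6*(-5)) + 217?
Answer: 509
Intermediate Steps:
T(F) = 3
y = 506 (y = 2*((6 - 6*(-5)) + 217) = 2*((6 + 30) + 217) = 2*(36 + 217) = 2*253 = 506)
T(-2*6*1) + y = 3 + 506 = 509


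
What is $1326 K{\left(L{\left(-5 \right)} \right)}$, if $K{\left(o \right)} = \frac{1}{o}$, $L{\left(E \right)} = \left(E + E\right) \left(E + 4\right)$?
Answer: $\frac{663}{5} \approx 132.6$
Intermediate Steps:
$L{\left(E \right)} = 2 E \left(4 + E\right)$
$1326 K{\left(L{\left(-5 \right)} \right)} = \frac{1326}{2 \left(-5\right) \left(4 - 5\right)} = \frac{1326}{2 \left(-5\right) \left(-1\right)} = \frac{1326}{10} = 1326 \cdot \frac{1}{10} = \frac{663}{5}$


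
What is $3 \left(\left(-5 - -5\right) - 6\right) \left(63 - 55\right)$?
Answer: $-144$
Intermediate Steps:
$3 \left(\left(-5 - -5\right) - 6\right) \left(63 - 55\right) = 3 \left(\left(-5 + 5\right) - 6\right) 8 = 3 \left(0 - 6\right) 8 = 3 \left(-6\right) 8 = \left(-18\right) 8 = -144$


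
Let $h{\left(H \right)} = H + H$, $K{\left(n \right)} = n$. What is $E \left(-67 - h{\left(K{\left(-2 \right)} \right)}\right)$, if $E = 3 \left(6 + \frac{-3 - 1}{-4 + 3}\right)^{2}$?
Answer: $-18900$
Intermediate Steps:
$h{\left(H \right)} = 2 H$
$E = 300$ ($E = 3 \left(6 - \frac{4}{-1}\right)^{2} = 3 \left(6 - -4\right)^{2} = 3 \left(6 + 4\right)^{2} = 3 \cdot 10^{2} = 3 \cdot 100 = 300$)
$E \left(-67 - h{\left(K{\left(-2 \right)} \right)}\right) = 300 \left(-67 - 2 \left(-2\right)\right) = 300 \left(-67 - -4\right) = 300 \left(-67 + 4\right) = 300 \left(-63\right) = -18900$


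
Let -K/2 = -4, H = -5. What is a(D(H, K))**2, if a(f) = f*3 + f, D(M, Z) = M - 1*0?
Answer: 400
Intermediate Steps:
K = 8 (K = -2*(-4) = 8)
D(M, Z) = M (D(M, Z) = M + 0 = M)
a(f) = 4*f (a(f) = 3*f + f = 4*f)
a(D(H, K))**2 = (4*(-5))**2 = (-20)**2 = 400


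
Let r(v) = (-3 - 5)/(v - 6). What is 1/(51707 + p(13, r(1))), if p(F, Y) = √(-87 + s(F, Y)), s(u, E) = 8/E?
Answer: 51707/2673613931 - I*√82/2673613931 ≈ 1.934e-5 - 3.3869e-9*I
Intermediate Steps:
r(v) = -8/(-6 + v)
p(F, Y) = √(-87 + 8/Y)
1/(51707 + p(13, r(1))) = 1/(51707 + √(-87 + 8/((-8/(-6 + 1))))) = 1/(51707 + √(-87 + 8/((-8/(-5))))) = 1/(51707 + √(-87 + 8/((-8*(-⅕))))) = 1/(51707 + √(-87 + 8/(8/5))) = 1/(51707 + √(-87 + 8*(5/8))) = 1/(51707 + √(-87 + 5)) = 1/(51707 + √(-82)) = 1/(51707 + I*√82)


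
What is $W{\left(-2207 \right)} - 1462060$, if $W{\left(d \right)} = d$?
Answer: $-1464267$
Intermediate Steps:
$W{\left(-2207 \right)} - 1462060 = -2207 - 1462060 = -1464267$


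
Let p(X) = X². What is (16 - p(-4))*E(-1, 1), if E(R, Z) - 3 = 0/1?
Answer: 0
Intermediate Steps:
E(R, Z) = 3 (E(R, Z) = 3 + 0/1 = 3 + 0*1 = 3 + 0 = 3)
(16 - p(-4))*E(-1, 1) = (16 - 1*(-4)²)*3 = (16 - 1*16)*3 = (16 - 16)*3 = 0*3 = 0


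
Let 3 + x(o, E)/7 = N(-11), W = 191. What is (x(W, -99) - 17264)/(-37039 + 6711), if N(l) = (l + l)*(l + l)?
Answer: 13897/30328 ≈ 0.45822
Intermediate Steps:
N(l) = 4*l**2 (N(l) = (2*l)*(2*l) = 4*l**2)
x(o, E) = 3367 (x(o, E) = -21 + 7*(4*(-11)**2) = -21 + 7*(4*121) = -21 + 7*484 = -21 + 3388 = 3367)
(x(W, -99) - 17264)/(-37039 + 6711) = (3367 - 17264)/(-37039 + 6711) = -13897/(-30328) = -13897*(-1/30328) = 13897/30328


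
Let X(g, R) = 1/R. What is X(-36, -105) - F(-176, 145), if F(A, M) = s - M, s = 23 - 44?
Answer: 17429/105 ≈ 165.99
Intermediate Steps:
s = -21
F(A, M) = -21 - M
X(-36, -105) - F(-176, 145) = 1/(-105) - (-21 - 1*145) = -1/105 - (-21 - 145) = -1/105 - 1*(-166) = -1/105 + 166 = 17429/105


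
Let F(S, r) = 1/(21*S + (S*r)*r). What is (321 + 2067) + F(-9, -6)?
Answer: 1225043/513 ≈ 2388.0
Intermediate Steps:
F(S, r) = 1/(21*S + S*r²)
(321 + 2067) + F(-9, -6) = (321 + 2067) + 1/((-9)*(21 + (-6)²)) = 2388 - 1/(9*(21 + 36)) = 2388 - ⅑/57 = 2388 - ⅑*1/57 = 2388 - 1/513 = 1225043/513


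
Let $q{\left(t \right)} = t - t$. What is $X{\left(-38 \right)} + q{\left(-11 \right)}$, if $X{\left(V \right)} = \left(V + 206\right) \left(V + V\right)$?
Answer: $-12768$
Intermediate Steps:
$X{\left(V \right)} = 2 V \left(206 + V\right)$ ($X{\left(V \right)} = \left(206 + V\right) 2 V = 2 V \left(206 + V\right)$)
$q{\left(t \right)} = 0$
$X{\left(-38 \right)} + q{\left(-11 \right)} = 2 \left(-38\right) \left(206 - 38\right) + 0 = 2 \left(-38\right) 168 + 0 = -12768 + 0 = -12768$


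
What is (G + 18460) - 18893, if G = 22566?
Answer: 22133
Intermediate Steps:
(G + 18460) - 18893 = (22566 + 18460) - 18893 = 41026 - 18893 = 22133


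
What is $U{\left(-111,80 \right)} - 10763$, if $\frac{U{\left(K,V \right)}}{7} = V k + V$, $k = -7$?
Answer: $-14123$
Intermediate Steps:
$U{\left(K,V \right)} = - 42 V$ ($U{\left(K,V \right)} = 7 \left(V \left(-7\right) + V\right) = 7 \left(- 7 V + V\right) = 7 \left(- 6 V\right) = - 42 V$)
$U{\left(-111,80 \right)} - 10763 = \left(-42\right) 80 - 10763 = -3360 - 10763 = -14123$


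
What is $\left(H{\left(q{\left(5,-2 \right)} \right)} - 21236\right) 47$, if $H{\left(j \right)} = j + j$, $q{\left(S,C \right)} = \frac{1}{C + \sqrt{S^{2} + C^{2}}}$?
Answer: $- \frac{24952112}{25} + \frac{94 \sqrt{29}}{25} \approx -9.9806 \cdot 10^{5}$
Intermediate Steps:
$q{\left(S,C \right)} = \frac{1}{C + \sqrt{C^{2} + S^{2}}}$
$H{\left(j \right)} = 2 j$
$\left(H{\left(q{\left(5,-2 \right)} \right)} - 21236\right) 47 = \left(\frac{2}{-2 + \sqrt{\left(-2\right)^{2} + 5^{2}}} - 21236\right) 47 = \left(\frac{2}{-2 + \sqrt{4 + 25}} - 21236\right) 47 = \left(\frac{2}{-2 + \sqrt{29}} - 21236\right) 47 = \left(-21236 + \frac{2}{-2 + \sqrt{29}}\right) 47 = -998092 + \frac{94}{-2 + \sqrt{29}}$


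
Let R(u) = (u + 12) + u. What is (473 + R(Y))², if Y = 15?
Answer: 265225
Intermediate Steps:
R(u) = 12 + 2*u (R(u) = (12 + u) + u = 12 + 2*u)
(473 + R(Y))² = (473 + (12 + 2*15))² = (473 + (12 + 30))² = (473 + 42)² = 515² = 265225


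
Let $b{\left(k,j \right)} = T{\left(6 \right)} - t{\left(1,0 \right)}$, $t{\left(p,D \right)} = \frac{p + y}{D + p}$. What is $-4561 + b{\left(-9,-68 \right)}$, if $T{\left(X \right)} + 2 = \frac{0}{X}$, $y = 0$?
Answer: $-4564$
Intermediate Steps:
$t{\left(p,D \right)} = \frac{p}{D + p}$ ($t{\left(p,D \right)} = \frac{p + 0}{D + p} = \frac{p}{D + p}$)
$T{\left(X \right)} = -2$ ($T{\left(X \right)} = -2 + \frac{0}{X} = -2 + 0 = -2$)
$b{\left(k,j \right)} = -3$ ($b{\left(k,j \right)} = -2 - 1 \frac{1}{0 + 1} = -2 - 1 \cdot 1^{-1} = -2 - 1 \cdot 1 = -2 - 1 = -3$)
$-4561 + b{\left(-9,-68 \right)} = -4561 - 3 = -4564$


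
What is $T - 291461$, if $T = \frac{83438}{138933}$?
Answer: $- \frac{40493467675}{138933} \approx -2.9146 \cdot 10^{5}$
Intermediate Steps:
$T = \frac{83438}{138933}$ ($T = 83438 \cdot \frac{1}{138933} = \frac{83438}{138933} \approx 0.60056$)
$T - 291461 = \frac{83438}{138933} - 291461 = - \frac{40493467675}{138933}$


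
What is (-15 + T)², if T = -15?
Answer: 900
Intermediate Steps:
(-15 + T)² = (-15 - 15)² = (-30)² = 900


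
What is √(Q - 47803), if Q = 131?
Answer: 2*I*√11918 ≈ 218.34*I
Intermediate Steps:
√(Q - 47803) = √(131 - 47803) = √(-47672) = 2*I*√11918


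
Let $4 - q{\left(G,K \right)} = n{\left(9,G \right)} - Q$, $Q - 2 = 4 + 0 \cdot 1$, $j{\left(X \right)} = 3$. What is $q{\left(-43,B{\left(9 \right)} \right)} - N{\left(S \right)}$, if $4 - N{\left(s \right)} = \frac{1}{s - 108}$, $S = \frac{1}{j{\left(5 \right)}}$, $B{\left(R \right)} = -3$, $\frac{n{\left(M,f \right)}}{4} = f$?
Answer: $\frac{57491}{323} \approx 177.99$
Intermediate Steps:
$n{\left(M,f \right)} = 4 f$
$Q = 6$ ($Q = 2 + \left(4 + 0 \cdot 1\right) = 2 + \left(4 + 0\right) = 2 + 4 = 6$)
$q{\left(G,K \right)} = 10 - 4 G$ ($q{\left(G,K \right)} = 4 - \left(4 G - 6\right) = 4 - \left(-6 + 4 G\right) = 10 - 4 G$)
$S = \frac{1}{3} \approx 0.33333$
$N{\left(s \right)} = 4 - \frac{1}{-108 + s}$ ($N{\left(s \right)} = 4 - \frac{1}{s - 108} = 4 - \frac{1}{-108 + s}$)
$q{\left(-43,B{\left(9 \right)} \right)} - N{\left(S \right)} = \left(10 - -172\right) - \frac{-433 + 4 \cdot \frac{1}{3}}{-108 + \frac{1}{3}} = \left(10 + 172\right) - \frac{-433 + \frac{4}{3}}{- \frac{323}{3}} = 182 - \left(- \frac{3}{323}\right) \left(- \frac{1295}{3}\right) = 182 - \frac{1295}{323} = \frac{57491}{323}$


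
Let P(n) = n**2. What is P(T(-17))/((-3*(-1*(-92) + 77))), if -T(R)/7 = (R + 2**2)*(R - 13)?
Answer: -14700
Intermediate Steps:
T(R) = -7*(-13 + R)*(4 + R) (T(R) = -7*(R + 2**2)*(R - 13) = -7*(R + 4)*(-13 + R) = -7*(4 + R)*(-13 + R) = -7*(-13 + R)*(4 + R))
P(T(-17))/((-3*(-1*(-92) + 77))) = (364 - 7*(-17)**2 + 63*(-17))**2/((-3*(-1*(-92) + 77))) = (364 - 7*289 - 1071)**2/((-3*(92 + 77))) = (364 - 2023 - 1071)**2/((-3*169)) = (-2730)**2/(-507) = 7452900*(-1/507) = -14700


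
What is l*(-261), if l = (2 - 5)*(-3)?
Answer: -2349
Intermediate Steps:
l = 9 (l = -3*(-3) = 9)
l*(-261) = 9*(-261) = -2349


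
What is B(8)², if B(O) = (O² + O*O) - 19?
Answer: 11881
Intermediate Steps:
B(O) = -19 + 2*O² (B(O) = (O² + O²) - 19 = 2*O² - 19 = -19 + 2*O²)
B(8)² = (-19 + 2*8²)² = (-19 + 2*64)² = (-19 + 128)² = 109² = 11881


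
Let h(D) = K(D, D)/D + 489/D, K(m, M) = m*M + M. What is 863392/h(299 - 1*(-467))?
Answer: 661358272/588011 ≈ 1124.7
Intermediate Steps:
K(m, M) = M + M*m (K(m, M) = M*m + M = M + M*m)
h(D) = 1 + D + 489/D (h(D) = (D*(1 + D))/D + 489/D = (1 + D) + 489/D = 1 + D + 489/D)
863392/h(299 - 1*(-467)) = 863392/(1 + (299 - 1*(-467)) + 489/(299 - 1*(-467))) = 863392/(1 + (299 + 467) + 489/(299 + 467)) = 863392/(1 + 766 + 489/766) = 863392/(588011/766) = 863392*(766/588011) = 661358272/588011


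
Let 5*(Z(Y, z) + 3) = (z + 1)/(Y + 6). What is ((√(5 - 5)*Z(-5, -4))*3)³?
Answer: 0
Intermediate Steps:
Z(Y, z) = -3 + (1 + z)/(5*(6 + Y)) (Z(Y, z) = -3 + ((z + 1)/(Y + 6))/5 = -3 + ((1 + z)/(6 + Y))/5 = -3 + (1 + z)/(5*(6 + Y)))
((√(5 - 5)*Z(-5, -4))*3)³ = ((√(5 - 5)*((-89 - 4 - 15*(-5))/(5*(6 - 5))))*3)³ = ((√0*((⅕)*(-89 - 4 + 75)/1))*3)³ = ((0*((⅕)*1*(-18)))*3)³ = ((0*(-18/5))*3)³ = (0*3)³ = 0³ = 0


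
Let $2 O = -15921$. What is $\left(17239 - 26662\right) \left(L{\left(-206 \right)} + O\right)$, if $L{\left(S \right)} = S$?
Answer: $\frac{153905859}{2} \approx 7.6953 \cdot 10^{7}$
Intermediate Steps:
$O = - \frac{15921}{2}$ ($O = \frac{1}{2} \left(-15921\right) = - \frac{15921}{2} \approx -7960.5$)
$\left(17239 - 26662\right) \left(L{\left(-206 \right)} + O\right) = \left(17239 - 26662\right) \left(-206 - \frac{15921}{2}\right) = \left(-9423\right) \left(- \frac{16333}{2}\right) = \frac{153905859}{2}$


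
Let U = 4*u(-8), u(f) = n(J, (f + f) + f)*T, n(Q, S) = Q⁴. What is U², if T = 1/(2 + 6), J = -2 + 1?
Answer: ¼ ≈ 0.25000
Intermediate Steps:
J = -1
T = ⅛ (T = 1/8 = ⅛ ≈ 0.12500)
u(f) = ⅛ (u(f) = (-1)⁴*(⅛) = 1*(⅛) = ⅛)
U = ½ (U = 4*(⅛) = ½ ≈ 0.50000)
U² = (½)² = ¼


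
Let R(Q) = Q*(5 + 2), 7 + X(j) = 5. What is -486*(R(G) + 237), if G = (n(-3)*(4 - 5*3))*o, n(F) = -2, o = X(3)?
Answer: 34506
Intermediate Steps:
X(j) = -2 (X(j) = -7 + 5 = -2)
o = -2
G = -44 (G = -2*(4 - 5*3)*(-2) = -2*(4 - 15)*(-2) = -2*(-11)*(-2) = 22*(-2) = -44)
R(Q) = 7*Q (R(Q) = Q*7 = 7*Q)
-486*(R(G) + 237) = -486*(7*(-44) + 237) = -486*(-308 + 237) = -486*(-71) = 34506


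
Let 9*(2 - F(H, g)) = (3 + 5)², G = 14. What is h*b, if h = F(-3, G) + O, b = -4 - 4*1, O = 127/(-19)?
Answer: 16136/171 ≈ 94.363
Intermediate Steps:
O = -127/19 (O = 127*(-1/19) = -127/19 ≈ -6.6842)
F(H, g) = -46/9 (F(H, g) = 2 - (3 + 5)²/9 = 2 - ⅑*8² = 2 - ⅑*64 = 2 - 64/9 = -46/9)
b = -8 (b = -4 - 4 = -8)
h = -2017/171 (h = -46/9 - 127/19 = -2017/171 ≈ -11.795)
h*b = -2017/171*(-8) = 16136/171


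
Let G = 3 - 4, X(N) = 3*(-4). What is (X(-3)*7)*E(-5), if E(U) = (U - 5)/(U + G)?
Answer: -140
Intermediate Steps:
X(N) = -12
G = -1
E(U) = (-5 + U)/(-1 + U) (E(U) = (U - 5)/(U - 1) = (-5 + U)/(-1 + U))
(X(-3)*7)*E(-5) = (-12*7)*((-5 - 5)/(-1 - 5)) = -84*(-10)/(-6) = -(-14)*(-10) = -84*5/3 = -140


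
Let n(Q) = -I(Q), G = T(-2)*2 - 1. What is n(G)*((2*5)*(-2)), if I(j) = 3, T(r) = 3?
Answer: 60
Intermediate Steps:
G = 5 (G = 3*2 - 1 = 6 - 1 = 5)
n(Q) = -3 (n(Q) = -1*3 = -3)
n(G)*((2*5)*(-2)) = -3*2*5*(-2) = -30*(-2) = -3*(-20) = 60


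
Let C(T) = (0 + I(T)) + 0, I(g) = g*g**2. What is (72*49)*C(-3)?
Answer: -95256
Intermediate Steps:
I(g) = g**3
C(T) = T**3 (C(T) = (0 + T**3) + 0 = T**3 + 0 = T**3)
(72*49)*C(-3) = (72*49)*(-3)**3 = 3528*(-27) = -95256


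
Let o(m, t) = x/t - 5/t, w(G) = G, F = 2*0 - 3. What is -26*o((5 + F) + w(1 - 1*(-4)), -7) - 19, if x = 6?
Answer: -107/7 ≈ -15.286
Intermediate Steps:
F = -3 (F = 0 - 3 = -3)
o(m, t) = 1/t (o(m, t) = 6/t - 5/t = 1/t)
-26*o((5 + F) + w(1 - 1*(-4)), -7) - 19 = -26/(-7) - 19 = -26*(-⅐) - 19 = 26/7 - 19 = -107/7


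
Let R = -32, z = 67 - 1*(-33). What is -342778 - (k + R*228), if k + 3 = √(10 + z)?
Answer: -335479 - √110 ≈ -3.3549e+5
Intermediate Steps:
z = 100 (z = 67 + 33 = 100)
k = -3 + √110 (k = -3 + √(10 + 100) = -3 + √110 ≈ 7.4881)
-342778 - (k + R*228) = -342778 - ((-3 + √110) - 32*228) = -342778 - ((-3 + √110) - 7296) = -342778 - (-7299 + √110) = -342778 + (7299 - √110) = -335479 - √110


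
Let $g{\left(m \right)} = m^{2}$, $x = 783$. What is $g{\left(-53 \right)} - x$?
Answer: $2026$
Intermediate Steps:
$g{\left(-53 \right)} - x = \left(-53\right)^{2} - 783 = 2809 - 783 = 2026$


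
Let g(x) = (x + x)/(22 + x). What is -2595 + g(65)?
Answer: -225635/87 ≈ -2593.5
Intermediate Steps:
g(x) = 2*x/(22 + x) (g(x) = (2*x)/(22 + x) = 2*x/(22 + x))
-2595 + g(65) = -2595 + 2*65/(22 + 65) = -2595 + 2*65/87 = -2595 + 2*65*(1/87) = -2595 + 130/87 = -225635/87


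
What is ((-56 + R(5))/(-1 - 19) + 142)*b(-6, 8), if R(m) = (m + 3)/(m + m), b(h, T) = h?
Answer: -21714/25 ≈ -868.56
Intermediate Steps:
R(m) = (3 + m)/(2*m) (R(m) = (3 + m)/((2*m)) = (3 + m)*(1/(2*m)) = (3 + m)/(2*m))
((-56 + R(5))/(-1 - 19) + 142)*b(-6, 8) = ((-56 + (½)*(3 + 5)/5)/(-1 - 19) + 142)*(-6) = ((-56 + (½)*(⅕)*8)/(-20) + 142)*(-6) = ((-56 + ⅘)*(-1/20) + 142)*(-6) = (-276/5*(-1/20) + 142)*(-6) = (69/25 + 142)*(-6) = (3619/25)*(-6) = -21714/25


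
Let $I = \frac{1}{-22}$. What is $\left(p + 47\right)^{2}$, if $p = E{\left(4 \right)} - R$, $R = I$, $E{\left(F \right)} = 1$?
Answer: $\frac{1117249}{484} \approx 2308.4$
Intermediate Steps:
$I = - \frac{1}{22} \approx -0.045455$
$R = - \frac{1}{22} \approx -0.045455$
$p = \frac{23}{22}$ ($p = 1 - - \frac{1}{22} = 1 + \frac{1}{22} = \frac{23}{22} \approx 1.0455$)
$\left(p + 47\right)^{2} = \left(\frac{23}{22} + 47\right)^{2} = \left(\frac{1057}{22}\right)^{2} = \frac{1117249}{484}$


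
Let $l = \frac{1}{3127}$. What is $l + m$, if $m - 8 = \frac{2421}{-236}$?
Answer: $- \frac{28245}{12508} \approx -2.2582$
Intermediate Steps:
$l = \frac{1}{3127} \approx 0.0003198$
$m = - \frac{533}{236}$ ($m = 8 + \frac{2421}{-236} = 8 + 2421 \left(- \frac{1}{236}\right) = 8 - \frac{2421}{236} = - \frac{533}{236} \approx -2.2585$)
$l + m = \frac{1}{3127} - \frac{533}{236} = - \frac{28245}{12508}$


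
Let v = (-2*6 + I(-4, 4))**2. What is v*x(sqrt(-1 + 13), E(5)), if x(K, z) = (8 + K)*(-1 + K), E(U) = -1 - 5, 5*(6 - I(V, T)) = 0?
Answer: 144 + 504*sqrt(3) ≈ 1017.0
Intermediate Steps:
I(V, T) = 6 (I(V, T) = 6 - 1/5*0 = 6 + 0 = 6)
E(U) = -6
x(K, z) = (-1 + K)*(8 + K)
v = 36 (v = (-2*6 + 6)**2 = (-12 + 6)**2 = (-6)**2 = 36)
v*x(sqrt(-1 + 13), E(5)) = 36*(-8 + (sqrt(-1 + 13))**2 + 7*sqrt(-1 + 13)) = 36*(-8 + (sqrt(12))**2 + 7*sqrt(12)) = 36*(-8 + (2*sqrt(3))**2 + 7*(2*sqrt(3))) = 36*(-8 + 12 + 14*sqrt(3)) = 36*(4 + 14*sqrt(3)) = 144 + 504*sqrt(3)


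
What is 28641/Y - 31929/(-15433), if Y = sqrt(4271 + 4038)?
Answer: 31929/15433 + 28641*sqrt(8309)/8309 ≈ 316.27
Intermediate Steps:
Y = sqrt(8309) ≈ 91.154
28641/Y - 31929/(-15433) = 28641/(sqrt(8309)) - 31929/(-15433) = 28641*(sqrt(8309)/8309) - 31929*(-1/15433) = 28641*sqrt(8309)/8309 + 31929/15433 = 31929/15433 + 28641*sqrt(8309)/8309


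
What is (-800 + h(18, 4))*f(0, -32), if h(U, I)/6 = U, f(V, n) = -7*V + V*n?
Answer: 0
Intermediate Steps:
h(U, I) = 6*U
(-800 + h(18, 4))*f(0, -32) = (-800 + 6*18)*(0*(-7 - 32)) = (-800 + 108)*(0*(-39)) = -692*0 = 0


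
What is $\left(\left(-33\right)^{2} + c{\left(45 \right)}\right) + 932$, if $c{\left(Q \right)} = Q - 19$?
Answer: $2047$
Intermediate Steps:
$c{\left(Q \right)} = -19 + Q$ ($c{\left(Q \right)} = Q - 19 = -19 + Q$)
$\left(\left(-33\right)^{2} + c{\left(45 \right)}\right) + 932 = \left(\left(-33\right)^{2} + \left(-19 + 45\right)\right) + 932 = \left(1089 + 26\right) + 932 = 1115 + 932 = 2047$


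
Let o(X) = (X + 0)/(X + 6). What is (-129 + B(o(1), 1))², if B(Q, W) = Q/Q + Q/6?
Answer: 28890625/1764 ≈ 16378.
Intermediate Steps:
o(X) = X/(6 + X)
B(Q, W) = 1 + Q/6 (B(Q, W) = 1 + Q*(⅙) = 1 + Q/6)
(-129 + B(o(1), 1))² = (-129 + (1 + (1/(6 + 1))/6))² = (-129 + (1 + (1/7)/6))² = (-129 + (1 + (1*(⅐))/6))² = (-129 + (1 + (⅙)*(⅐)))² = (-129 + (1 + 1/42))² = (-129 + 43/42)² = (-5375/42)² = 28890625/1764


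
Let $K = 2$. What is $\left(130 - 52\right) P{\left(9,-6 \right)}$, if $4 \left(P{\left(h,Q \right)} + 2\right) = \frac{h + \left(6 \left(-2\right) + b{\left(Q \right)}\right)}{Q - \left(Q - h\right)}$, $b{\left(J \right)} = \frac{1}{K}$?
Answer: $- \frac{1937}{12} \approx -161.42$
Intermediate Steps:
$b{\left(J \right)} = \frac{1}{2}$
$P{\left(h,Q \right)} = -2 + \frac{- \frac{23}{2} + h}{4 h}$ ($P{\left(h,Q \right)} = -2 + \frac{\left(h + \left(6 \left(-2\right) + \frac{1}{2}\right)\right) \frac{1}{Q - \left(Q - h\right)}}{4} = -2 + \frac{\left(h + \left(-12 + \frac{1}{2}\right)\right) \frac{1}{Q - \left(Q - h\right)}}{4} = -2 + \frac{\left(h - \frac{23}{2}\right) \frac{1}{h}}{4} = -2 + \frac{\left(- \frac{23}{2} + h\right) \frac{1}{h}}{4} = -2 + \frac{\frac{1}{h} \left(- \frac{23}{2} + h\right)}{4} = -2 + \frac{- \frac{23}{2} + h}{4 h}$)
$\left(130 - 52\right) P{\left(9,-6 \right)} = \left(130 - 52\right) \frac{-23 - 126}{8 \cdot 9} = 78 \cdot \frac{1}{8} \cdot \frac{1}{9} \left(-23 - 126\right) = 78 \cdot \frac{1}{8} \cdot \frac{1}{9} \left(-149\right) = 78 \left(- \frac{149}{72}\right) = - \frac{1937}{12}$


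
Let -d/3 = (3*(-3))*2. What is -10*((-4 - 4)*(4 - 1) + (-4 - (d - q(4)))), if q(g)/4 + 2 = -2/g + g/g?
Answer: 880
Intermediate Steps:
d = 54 (d = -3*3*(-3)*2 = -(-27)*2 = -3*(-18) = 54)
q(g) = -4 - 8/g (q(g) = -8 + 4*(-2/g + g/g) = -8 + 4*(-2/g + 1) = -8 + 4*(1 - 2/g) = -8 + (4 - 8/g) = -4 - 8/g)
-10*((-4 - 4)*(4 - 1) + (-4 - (d - q(4)))) = -10*((-4 - 4)*(4 - 1) + (-4 - (54 - (-4 - 8/4)))) = -10*(-8*3 + (-4 - (54 - (-4 - 8*1/4)))) = -10*(-24 + (-4 - (54 - (-4 - 2)))) = -10*(-24 + (-4 - (54 - 1*(-6)))) = -10*(-24 + (-4 - (54 + 6))) = -10*(-24 + (-4 - 1*60)) = -10*(-24 + (-4 - 60)) = -10*(-24 - 64) = -10*(-88) = 880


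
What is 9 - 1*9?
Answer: 0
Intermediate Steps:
9 - 1*9 = 9 - 9 = 0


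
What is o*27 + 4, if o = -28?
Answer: -752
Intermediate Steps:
o*27 + 4 = -28*27 + 4 = -756 + 4 = -752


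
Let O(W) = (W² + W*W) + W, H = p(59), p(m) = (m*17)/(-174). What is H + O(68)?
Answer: 1619981/174 ≈ 9310.2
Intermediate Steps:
p(m) = -17*m/174 (p(m) = (17*m)*(-1/174) = -17*m/174)
H = -1003/174 (H = -17/174*59 = -1003/174 ≈ -5.7644)
O(W) = W + 2*W² (O(W) = (W² + W²) + W = 2*W² + W = W + 2*W²)
H + O(68) = -1003/174 + 68*(1 + 2*68) = -1003/174 + 68*(1 + 136) = -1003/174 + 68*137 = -1003/174 + 9316 = 1619981/174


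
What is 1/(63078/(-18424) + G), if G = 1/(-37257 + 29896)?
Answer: -67809532/232167791 ≈ -0.29207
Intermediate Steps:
G = -1/7361 (G = 1/(-7361) = -1/7361 ≈ -0.00013585)
1/(63078/(-18424) + G) = 1/(63078/(-18424) - 1/7361) = 1/(63078*(-1/18424) - 1/7361) = 1/(-31539/9212 - 1/7361) = 1/(-232167791/67809532) = -67809532/232167791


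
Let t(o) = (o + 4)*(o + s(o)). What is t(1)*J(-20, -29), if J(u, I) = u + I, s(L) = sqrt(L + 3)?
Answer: -735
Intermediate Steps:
s(L) = sqrt(3 + L)
J(u, I) = I + u
t(o) = (4 + o)*(o + sqrt(3 + o)) (t(o) = (o + 4)*(o + sqrt(3 + o)) = (4 + o)*(o + sqrt(3 + o)))
t(1)*J(-20, -29) = (1**2 + 4*1 + 4*sqrt(3 + 1) + 1*sqrt(3 + 1))*(-29 - 20) = (1 + 4 + 4*sqrt(4) + 1*sqrt(4))*(-49) = (1 + 4 + 4*2 + 1*2)*(-49) = (1 + 4 + 8 + 2)*(-49) = 15*(-49) = -735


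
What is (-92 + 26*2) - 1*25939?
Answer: -25979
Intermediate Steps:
(-92 + 26*2) - 1*25939 = (-92 + 52) - 25939 = -40 - 25939 = -25979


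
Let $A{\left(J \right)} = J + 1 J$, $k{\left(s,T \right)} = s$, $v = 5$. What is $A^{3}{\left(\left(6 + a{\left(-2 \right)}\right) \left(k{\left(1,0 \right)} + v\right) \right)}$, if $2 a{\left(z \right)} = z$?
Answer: $216000$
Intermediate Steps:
$a{\left(z \right)} = \frac{z}{2}$
$A{\left(J \right)} = 2 J$ ($A{\left(J \right)} = J + J = 2 J$)
$A^{3}{\left(\left(6 + a{\left(-2 \right)}\right) \left(k{\left(1,0 \right)} + v\right) \right)} = \left(2 \left(6 + \frac{1}{2} \left(-2\right)\right) \left(1 + 5\right)\right)^{3} = \left(2 \left(6 - 1\right) 6\right)^{3} = \left(2 \cdot 5 \cdot 6\right)^{3} = \left(2 \cdot 30\right)^{3} = 60^{3} = 216000$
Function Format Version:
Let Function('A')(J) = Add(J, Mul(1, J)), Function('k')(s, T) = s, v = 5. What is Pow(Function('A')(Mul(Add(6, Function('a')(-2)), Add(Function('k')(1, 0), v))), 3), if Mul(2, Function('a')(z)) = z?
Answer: 216000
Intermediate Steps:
Function('a')(z) = Mul(Rational(1, 2), z)
Function('A')(J) = Mul(2, J) (Function('A')(J) = Add(J, J) = Mul(2, J))
Pow(Function('A')(Mul(Add(6, Function('a')(-2)), Add(Function('k')(1, 0), v))), 3) = Pow(Mul(2, Mul(Add(6, Mul(Rational(1, 2), -2)), Add(1, 5))), 3) = Pow(Mul(2, Mul(Add(6, -1), 6)), 3) = Pow(Mul(2, Mul(5, 6)), 3) = Pow(Mul(2, 30), 3) = Pow(60, 3) = 216000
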